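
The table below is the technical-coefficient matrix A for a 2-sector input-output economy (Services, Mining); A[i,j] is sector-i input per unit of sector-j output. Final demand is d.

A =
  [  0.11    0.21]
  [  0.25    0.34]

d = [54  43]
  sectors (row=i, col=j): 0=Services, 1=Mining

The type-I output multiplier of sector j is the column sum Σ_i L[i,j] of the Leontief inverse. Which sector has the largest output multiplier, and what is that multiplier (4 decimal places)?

Form M = I − A:
  [  0.89   -0.21]
  [ -0.25    0.66]
Leontief inverse L = M⁻¹:
  [  1.2339    0.3926]
  [  0.4674    1.6639]
Total output x = L · d:
  x_0 = 1.2339·54 + 0.3926·43 = 83.5109
  x_1 = 0.4674·54 + 1.6639·43 = 96.7844
Output multipliers (column sums of L):
  Services: 1.7013
  Mining: 2.0565

Mining (2.0565)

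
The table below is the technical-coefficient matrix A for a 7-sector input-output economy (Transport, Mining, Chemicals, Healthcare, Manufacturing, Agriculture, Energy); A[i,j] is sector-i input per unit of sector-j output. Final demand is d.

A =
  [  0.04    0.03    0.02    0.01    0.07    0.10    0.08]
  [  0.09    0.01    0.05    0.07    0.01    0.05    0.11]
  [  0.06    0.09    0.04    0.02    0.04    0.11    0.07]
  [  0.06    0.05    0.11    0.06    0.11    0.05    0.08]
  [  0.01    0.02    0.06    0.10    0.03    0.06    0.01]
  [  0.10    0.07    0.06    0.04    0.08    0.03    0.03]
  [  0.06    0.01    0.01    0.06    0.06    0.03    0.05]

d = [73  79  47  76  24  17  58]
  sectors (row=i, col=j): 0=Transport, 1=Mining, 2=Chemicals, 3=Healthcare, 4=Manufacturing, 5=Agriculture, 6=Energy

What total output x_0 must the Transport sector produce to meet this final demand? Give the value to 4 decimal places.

98.3992

Form M = I − A:
  [  0.96   -0.03   -0.02   -0.01   -0.07   -0.10   -0.08]
  [ -0.09    0.99   -0.05   -0.07   -0.01   -0.05   -0.11]
  [ -0.06   -0.09    0.96   -0.02   -0.04   -0.11   -0.07]
  [ -0.06   -0.05   -0.11    0.94   -0.11   -0.05   -0.08]
  [ -0.01   -0.02   -0.06   -0.10    0.97   -0.06   -0.01]
  [ -0.10   -0.07   -0.06   -0.04   -0.08    0.97   -0.03]
  [ -0.06   -0.01   -0.01   -0.06   -0.06   -0.03    0.95]
Leontief inverse L = M⁻¹:
  [  1.0731    0.0510    0.0451    0.0394    0.1017    0.1300    0.1081]
  [  0.1270    1.0348    0.0781    0.0986    0.0506    0.0881    0.1479]
  [  0.1046    0.1166    1.0715    0.0544    0.0783    0.1494    0.1114]
  [  0.1066    0.0844    0.1506    1.1036    0.1563    0.1029    0.1277]
  [  0.0405    0.0439    0.0899    0.1250    1.0621    0.0900    0.0397]
  [  0.1366    0.0951    0.0912    0.0730    0.1158    1.0734    0.0705]
  [  0.0838    0.0264    0.0330    0.0840    0.0884    0.0568    1.0750]
Total output x = L · d:
  x_0 = 1.0731·73 + 0.0510·79 + 0.0451·47 + 0.0394·76 + 0.1017·24 + 0.1300·17 + 0.1081·58 = 98.3992
  x_1 = 0.1270·73 + 1.0348·79 + 0.0781·47 + 0.0986·76 + 0.0506·24 + 0.0881·17 + 0.1479·58 = 113.4734
  x_2 = 0.1046·73 + 0.1166·79 + 1.0715·47 + 0.0544·76 + 0.0783·24 + 0.1494·17 + 0.1114·58 = 82.2278
  x_3 = 0.1066·73 + 0.0844·79 + 0.1506·47 + 1.1036·76 + 0.1563·24 + 0.1029·17 + 0.1277·58 = 118.3099
  x_4 = 0.0405·73 + 0.0439·79 + 0.0899·47 + 0.1250·76 + 1.0621·24 + 0.0900·17 + 0.0397·58 = 49.4634
  x_5 = 0.1366·73 + 0.0951·79 + 0.0912·47 + 0.0730·76 + 0.1158·24 + 1.0734·17 + 0.0705·58 = 52.4264
  x_6 = 0.0838·73 + 0.0264·79 + 0.0330·47 + 0.0840·76 + 0.0884·24 + 0.0568·17 + 1.0750·58 = 81.5791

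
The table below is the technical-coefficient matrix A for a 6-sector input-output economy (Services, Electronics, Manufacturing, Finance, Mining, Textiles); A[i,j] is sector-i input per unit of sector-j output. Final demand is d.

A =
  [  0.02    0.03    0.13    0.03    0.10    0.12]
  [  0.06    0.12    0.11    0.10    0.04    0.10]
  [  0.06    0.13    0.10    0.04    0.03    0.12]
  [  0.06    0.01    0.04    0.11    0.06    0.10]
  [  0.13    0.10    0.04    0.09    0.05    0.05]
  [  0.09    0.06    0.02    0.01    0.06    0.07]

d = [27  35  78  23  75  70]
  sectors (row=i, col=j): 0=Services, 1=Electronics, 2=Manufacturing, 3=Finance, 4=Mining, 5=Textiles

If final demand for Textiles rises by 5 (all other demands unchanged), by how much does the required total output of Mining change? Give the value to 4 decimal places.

0.6394

Form M = I − A:
  [  0.98   -0.03   -0.13   -0.03   -0.10   -0.12]
  [ -0.06    0.88   -0.11   -0.10   -0.04   -0.10]
  [ -0.06   -0.13    0.90   -0.04   -0.03   -0.12]
  [ -0.06   -0.01   -0.04    0.89   -0.06   -0.10]
  [ -0.13   -0.10   -0.04   -0.09    0.95   -0.05]
  [ -0.09   -0.06   -0.02   -0.01   -0.06    0.93]
Leontief inverse L = M⁻¹:
  [  1.0772    0.0928    0.1804    0.0710    0.1393    0.1874]
  [  0.1229    1.1919    0.1787    0.1574    0.0906    0.1889]
  [  0.1174    0.1993    1.1642    0.0886    0.0758    0.2004]
  [  0.1059    0.0505    0.0804    1.1482    0.0983    0.1582]
  [  0.1820    0.1566    0.1034    0.1409    1.0986    0.1279]
  [  0.1276    0.1008    0.0616    0.0404    0.0929    1.1198]
Total output x = L · d:
  x_0 = 1.0772·27 + 0.0928·35 + 0.1804·78 + 0.0710·23 + 0.1393·75 + 0.1874·70 = 71.6053
  x_1 = 0.1229·27 + 1.1919·35 + 0.1787·78 + 0.1574·23 + 0.0906·75 + 0.1889·70 = 82.6088
  x_2 = 0.1174·27 + 0.1993·35 + 1.1642·78 + 0.0886·23 + 0.0758·75 + 0.2004·70 = 122.6936
  x_3 = 0.1059·27 + 0.0505·35 + 0.0804·78 + 1.1482·23 + 0.0983·75 + 0.1582·70 = 55.7518
  x_4 = 0.1820·27 + 0.1566·35 + 0.1034·78 + 0.1409·23 + 1.0986·75 + 0.1279·70 = 113.0505
  x_5 = 0.1276·27 + 0.1008·35 + 0.0616·78 + 0.0404·23 + 0.0929·75 + 1.1198·70 = 98.0596
Δx_4 = L[4,5] · Δd_5 = 0.1279 · 5 = 0.6394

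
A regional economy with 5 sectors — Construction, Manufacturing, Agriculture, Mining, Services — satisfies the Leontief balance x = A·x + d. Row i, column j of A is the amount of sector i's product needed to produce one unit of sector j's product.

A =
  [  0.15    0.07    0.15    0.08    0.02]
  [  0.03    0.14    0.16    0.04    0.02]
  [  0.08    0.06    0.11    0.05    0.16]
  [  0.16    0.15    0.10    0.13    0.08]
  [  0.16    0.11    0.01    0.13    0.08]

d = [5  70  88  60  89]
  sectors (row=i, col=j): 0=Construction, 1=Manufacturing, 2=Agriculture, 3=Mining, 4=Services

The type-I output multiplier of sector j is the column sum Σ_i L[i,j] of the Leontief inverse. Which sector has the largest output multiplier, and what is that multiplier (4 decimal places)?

Construction (2.0997)

Form M = I − A:
  [  0.85   -0.07   -0.15   -0.08   -0.02]
  [ -0.03    0.86   -0.16   -0.04   -0.02]
  [ -0.08   -0.06    0.89   -0.05   -0.16]
  [ -0.16   -0.15   -0.10    0.87   -0.08]
  [ -0.16   -0.11   -0.01   -0.13    0.92]
Leontief inverse L = M⁻¹:
  [  1.2511    0.1573    0.2570    0.1503    0.0884]
  [  0.0980    1.2139    0.2458    0.0908    0.0792]
  [  0.1846    0.1497    1.1984    0.1266    0.2267]
  [  0.2933    0.2750    0.2385    1.2267    0.1605]
  [  0.2727    0.2130    0.1208    0.2117    1.1369]
Total output x = L · d:
  x_0 = 1.2511·5 + 0.1573·70 + 0.2570·88 + 0.1503·60 + 0.0884·89 = 56.7639
  x_1 = 0.0980·5 + 1.2139·70 + 0.2458·88 + 0.0908·60 + 0.0792·89 = 119.5858
  x_2 = 0.1846·5 + 0.1497·70 + 1.1984·88 + 0.1266·60 + 0.2267·89 = 144.6325
  x_3 = 0.2933·5 + 0.2750·70 + 0.2385·88 + 1.2267·60 + 0.1605·89 = 129.5941
  x_4 = 0.2727·5 + 0.2130·70 + 0.1208·88 + 0.2117·60 + 1.1369·89 = 140.7937
Output multipliers (column sums of L):
  Construction: 2.0997
  Manufacturing: 2.0088
  Agriculture: 2.0606
  Mining: 1.8061
  Services: 1.6917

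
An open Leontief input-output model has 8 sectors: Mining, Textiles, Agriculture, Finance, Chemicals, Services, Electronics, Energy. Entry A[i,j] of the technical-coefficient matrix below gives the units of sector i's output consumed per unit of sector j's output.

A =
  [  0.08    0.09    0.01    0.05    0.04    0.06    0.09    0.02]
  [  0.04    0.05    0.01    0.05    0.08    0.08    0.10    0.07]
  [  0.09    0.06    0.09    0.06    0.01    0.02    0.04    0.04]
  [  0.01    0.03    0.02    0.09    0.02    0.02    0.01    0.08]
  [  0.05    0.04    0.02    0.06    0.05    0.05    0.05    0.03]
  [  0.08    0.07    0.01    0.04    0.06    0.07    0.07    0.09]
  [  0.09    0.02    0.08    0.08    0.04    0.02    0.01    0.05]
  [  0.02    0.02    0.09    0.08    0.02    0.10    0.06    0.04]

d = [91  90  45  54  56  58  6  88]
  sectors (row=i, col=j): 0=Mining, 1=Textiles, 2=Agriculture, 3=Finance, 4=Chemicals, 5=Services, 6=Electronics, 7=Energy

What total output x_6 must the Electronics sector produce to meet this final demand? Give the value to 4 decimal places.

47.6401

Form M = I − A:
  [  0.92   -0.09   -0.01   -0.05   -0.04   -0.06   -0.09   -0.02]
  [ -0.04    0.95   -0.01   -0.05   -0.08   -0.08   -0.10   -0.07]
  [ -0.09   -0.06    0.91   -0.06   -0.01   -0.02   -0.04   -0.04]
  [ -0.01   -0.03   -0.02    0.91   -0.02   -0.02   -0.01   -0.08]
  [ -0.05   -0.04   -0.02   -0.06    0.95   -0.05   -0.05   -0.03]
  [ -0.08   -0.07   -0.01   -0.04   -0.06    0.93   -0.07   -0.09]
  [ -0.09   -0.02   -0.08   -0.08   -0.04   -0.02    0.99   -0.05]
  [ -0.02   -0.02   -0.09   -0.08   -0.02   -0.10   -0.06    0.96]
Leontief inverse L = M⁻¹:
  [  1.1239    0.1263    0.0362    0.0972    0.0735    0.0996    0.1318    0.0607]
  [  0.0858    1.0860    0.0427    0.1026    0.1138    0.1235    0.1416    0.1138]
  [  0.1307    0.0951    1.1194    0.1045    0.0358    0.0546    0.0780    0.0753]
  [  0.0295    0.0485    0.0401    1.1223    0.0358    0.0451    0.0320    0.1064]
  [  0.0827    0.0677    0.0415    0.0979    1.0741    0.0803    0.0807    0.0618]
  [  0.1267    0.1093    0.0426    0.0933    0.0953    1.1178    0.1172    0.1340]
  [  0.1259    0.0527    0.1065    0.1223    0.0624    0.0522    1.0443    0.0823]
  [  0.0627    0.0543    0.1219    0.1269    0.0465    0.1349    0.0948    1.0816]
Total output x = L · d:
  x_0 = 1.1239·91 + 0.1263·90 + 0.0362·45 + 0.0972·54 + 0.0735·56 + 0.0996·58 + 0.1318·6 + 0.0607·88 = 136.5488
  x_1 = 0.0858·91 + 1.0860·90 + 0.0427·45 + 0.1026·54 + 0.1138·56 + 0.1235·58 + 0.1416·6 + 0.1138·88 = 137.4023
  x_2 = 0.1307·91 + 0.0951·90 + 1.1194·45 + 0.1045·54 + 0.0358·56 + 0.0546·58 + 0.0780·6 + 0.0753·88 = 88.7439
  x_3 = 0.0295·91 + 0.0485·90 + 0.0401·45 + 1.1223·54 + 0.0358·56 + 0.0451·58 + 0.0320·6 + 0.1064·88 = 83.6454
  x_4 = 0.0827·91 + 0.0677·90 + 0.0415·45 + 0.0979·54 + 1.0741·56 + 0.0803·58 + 0.0807·6 + 0.0618·88 = 91.4967
  x_5 = 0.1267·91 + 0.1093·90 + 0.0426·45 + 0.0933·54 + 0.0953·56 + 1.1178·58 + 0.1172·6 + 0.1340·88 = 110.9890
  x_6 = 0.1259·91 + 0.0527·90 + 0.1065·45 + 0.1223·54 + 0.0624·56 + 0.0522·58 + 1.0443·6 + 0.0823·88 = 47.6401
  x_7 = 0.0627·91 + 0.0543·90 + 0.1219·45 + 0.1269·54 + 0.0465·56 + 0.1349·58 + 0.0948·6 + 1.0816·88 = 129.1092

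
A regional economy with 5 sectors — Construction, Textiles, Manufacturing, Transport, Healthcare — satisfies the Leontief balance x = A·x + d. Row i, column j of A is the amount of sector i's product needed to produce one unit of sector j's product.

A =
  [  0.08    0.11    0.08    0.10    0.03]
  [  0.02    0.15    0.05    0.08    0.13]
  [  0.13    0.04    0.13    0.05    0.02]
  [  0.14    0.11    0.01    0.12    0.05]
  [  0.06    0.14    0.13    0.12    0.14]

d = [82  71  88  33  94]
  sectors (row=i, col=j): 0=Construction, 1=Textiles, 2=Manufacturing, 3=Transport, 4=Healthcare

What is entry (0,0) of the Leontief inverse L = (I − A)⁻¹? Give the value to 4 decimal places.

L[0,0] = 1.1397

Form M = I − A:
  [  0.92   -0.11   -0.08   -0.10   -0.03]
  [ -0.02    0.85   -0.05   -0.08   -0.13]
  [ -0.13   -0.04    0.87   -0.05   -0.02]
  [ -0.14   -0.11   -0.01    0.88   -0.05]
  [ -0.06   -0.14   -0.13   -0.12    0.86]
Leontief inverse L = M⁻¹:
  [  1.1397    0.1883    0.1296    0.1650    0.0808]
  [  0.0798    1.2456    0.1110    0.1563    0.2027]
  [  0.1890    0.1030    1.1823    0.1056    0.0558]
  [  0.2019    0.2016    0.0601    1.1958    0.1084]
  [  0.1492    0.2596    0.2142    0.2198    1.2250]
Total output x = L · d:
  x_0 = 1.1397·82 + 0.1883·71 + 0.1296·88 + 0.1650·33 + 0.0808·94 = 131.2733
  x_1 = 0.0798·82 + 1.2456·71 + 0.1110·88 + 0.1563·33 + 0.2027·94 = 128.9642
  x_2 = 0.1890·82 + 0.1030·71 + 1.1823·88 + 0.1056·33 + 0.0558·94 = 135.5785
  x_3 = 0.2019·82 + 0.2016·71 + 0.0601·88 + 1.1958·33 + 0.1084·94 = 85.8140
  x_4 = 0.1492·82 + 0.2596·71 + 0.2142·88 + 0.2198·33 + 1.2250·94 = 171.9236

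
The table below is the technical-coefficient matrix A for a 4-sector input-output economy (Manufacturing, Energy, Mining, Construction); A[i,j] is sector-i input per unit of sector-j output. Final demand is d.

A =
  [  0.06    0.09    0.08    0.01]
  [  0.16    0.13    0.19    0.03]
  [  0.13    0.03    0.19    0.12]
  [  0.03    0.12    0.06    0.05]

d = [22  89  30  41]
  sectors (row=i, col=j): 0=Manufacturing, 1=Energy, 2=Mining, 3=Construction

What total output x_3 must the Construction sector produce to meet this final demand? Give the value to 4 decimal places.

63.8348

Form M = I − A:
  [  0.94   -0.09   -0.08   -0.01]
  [ -0.16    0.87   -0.19   -0.03]
  [ -0.13   -0.03    0.81   -0.12]
  [ -0.03   -0.12   -0.06    0.95]
Leontief inverse L = M⁻¹:
  [  1.1054    0.1238    0.1407    0.0333]
  [  0.2493    1.1970    0.3113    0.0797]
  [  0.1983    0.0880    1.2872    0.1675]
  [  0.0789    0.1607    0.1251    1.0743]
Total output x = L · d:
  x_0 = 1.1054·22 + 0.1238·89 + 0.1407·30 + 0.0333·41 = 40.9240
  x_1 = 0.2493·22 + 1.1970·89 + 0.3113·30 + 0.0797·41 = 124.6226
  x_2 = 0.1983·22 + 0.0880·89 + 1.2872·30 + 0.1675·41 = 57.6778
  x_3 = 0.0789·22 + 0.1607·89 + 0.1251·30 + 1.0743·41 = 63.8348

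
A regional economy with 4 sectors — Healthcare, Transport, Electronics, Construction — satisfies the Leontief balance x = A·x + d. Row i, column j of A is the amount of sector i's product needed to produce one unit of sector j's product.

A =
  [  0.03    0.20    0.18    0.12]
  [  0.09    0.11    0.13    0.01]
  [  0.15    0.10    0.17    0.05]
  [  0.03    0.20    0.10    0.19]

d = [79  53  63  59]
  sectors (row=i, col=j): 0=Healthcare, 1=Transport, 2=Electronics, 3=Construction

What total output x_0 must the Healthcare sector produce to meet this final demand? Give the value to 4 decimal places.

136.6854

Form M = I − A:
  [  0.97   -0.20   -0.18   -0.12]
  [ -0.09    0.89   -0.13   -0.01]
  [ -0.15   -0.10    0.83   -0.05]
  [ -0.03   -0.20   -0.10    0.81]
Leontief inverse L = M⁻¹:
  [  1.1162    0.3288    0.3163    0.1889]
  [  0.1470    1.1932    0.2249    0.0504]
  [  0.2258    0.2233    1.3028    0.1166]
  [  0.1055    0.3344    0.2281    1.2684]
Total output x = L · d:
  x_0 = 1.1162·79 + 0.3288·53 + 0.3163·63 + 0.1889·59 = 136.6854
  x_1 = 0.1470·79 + 1.1932·53 + 0.2249·63 + 0.0504·59 = 91.9962
  x_2 = 0.2258·79 + 0.2233·53 + 1.3028·63 + 0.1166·59 = 118.6332
  x_3 = 0.1055·79 + 0.3344·53 + 0.2281·63 + 1.2684·59 = 115.2631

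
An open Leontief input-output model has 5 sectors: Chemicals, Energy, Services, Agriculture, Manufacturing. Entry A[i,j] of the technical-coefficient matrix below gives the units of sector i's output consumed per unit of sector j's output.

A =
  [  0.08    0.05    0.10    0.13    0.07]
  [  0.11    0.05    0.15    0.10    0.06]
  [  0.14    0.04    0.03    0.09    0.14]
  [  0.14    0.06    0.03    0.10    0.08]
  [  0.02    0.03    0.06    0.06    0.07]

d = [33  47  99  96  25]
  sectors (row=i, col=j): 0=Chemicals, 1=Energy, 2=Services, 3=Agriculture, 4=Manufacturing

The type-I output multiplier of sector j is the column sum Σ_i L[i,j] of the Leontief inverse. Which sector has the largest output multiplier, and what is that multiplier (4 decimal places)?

Chemicals (1.8046)

Form M = I − A:
  [  0.92   -0.05   -0.10   -0.13   -0.07]
  [ -0.11    0.95   -0.15   -0.10   -0.06]
  [ -0.14   -0.04    0.97   -0.09   -0.14]
  [ -0.14   -0.06   -0.03    0.90   -0.08]
  [ -0.02   -0.03   -0.06   -0.06    0.93]
Leontief inverse L = M⁻¹:
  [  1.1523    0.0835    0.1460    0.1991    0.1312]
  [  0.1903    1.0864    0.2011    0.1770    0.1299]
  [  0.2013    0.0722    1.0799    0.1582    0.1960]
  [  0.2037    0.0920    0.0796    1.1676    0.1337]
  [  0.0570    0.0474    0.0844    0.0955    1.1036]
Total output x = L · d:
  x_0 = 1.1523·33 + 0.0835·47 + 0.1460·99 + 0.1991·96 + 0.1312·25 = 78.7942
  x_1 = 0.1903·33 + 1.0864·47 + 0.2011·99 + 0.1770·96 + 0.1299·25 = 97.4861
  x_2 = 0.2013·33 + 0.0722·47 + 1.0799·99 + 0.1582·96 + 0.1960·25 = 137.0266
  x_3 = 0.2037·33 + 0.0920·47 + 0.0796·99 + 1.1676·96 + 0.1337·25 = 134.3662
  x_4 = 0.0570·33 + 0.0474·47 + 0.0844·99 + 0.0955·96 + 1.1036·25 = 49.2301
Output multipliers (column sums of L):
  Chemicals: 1.8046
  Energy: 1.3816
  Services: 1.5910
  Agriculture: 1.7973
  Manufacturing: 1.6944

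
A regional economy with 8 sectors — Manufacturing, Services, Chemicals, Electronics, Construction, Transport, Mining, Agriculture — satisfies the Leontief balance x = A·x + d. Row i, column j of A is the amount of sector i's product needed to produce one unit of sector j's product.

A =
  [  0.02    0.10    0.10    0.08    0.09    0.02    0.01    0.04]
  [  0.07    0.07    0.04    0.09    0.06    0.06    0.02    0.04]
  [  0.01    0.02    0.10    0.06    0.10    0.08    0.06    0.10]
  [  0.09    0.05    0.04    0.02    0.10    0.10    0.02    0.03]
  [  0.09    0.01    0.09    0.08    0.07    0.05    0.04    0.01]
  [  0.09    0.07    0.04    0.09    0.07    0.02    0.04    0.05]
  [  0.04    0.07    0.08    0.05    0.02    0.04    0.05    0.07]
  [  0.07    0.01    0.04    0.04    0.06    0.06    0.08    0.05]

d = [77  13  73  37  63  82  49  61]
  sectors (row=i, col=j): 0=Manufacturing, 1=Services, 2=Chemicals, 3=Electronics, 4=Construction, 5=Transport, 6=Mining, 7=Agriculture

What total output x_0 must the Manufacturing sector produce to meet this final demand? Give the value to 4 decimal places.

123.5123

Form M = I − A:
  [  0.98   -0.10   -0.10   -0.08   -0.09   -0.02   -0.01   -0.04]
  [ -0.07    0.93   -0.04   -0.09   -0.06   -0.06   -0.02   -0.04]
  [ -0.01   -0.02    0.90   -0.06   -0.10   -0.08   -0.06   -0.10]
  [ -0.09   -0.05   -0.04    0.98   -0.10   -0.10   -0.02   -0.03]
  [ -0.09   -0.01   -0.09   -0.08    0.93   -0.05   -0.04   -0.01]
  [ -0.09   -0.07   -0.04   -0.09   -0.07    0.98   -0.04   -0.05]
  [ -0.04   -0.07   -0.08   -0.05   -0.02   -0.04    0.95   -0.07]
  [ -0.07   -0.01   -0.04   -0.04   -0.06   -0.06   -0.08    0.95]
Leontief inverse L = M⁻¹:
  [  1.0725    0.1371    0.1574    0.1345    0.1555    0.0715    0.0433    0.0803]
  [  0.1221    1.1120    0.0942    0.1433    0.1231    0.1059    0.0498    0.0769]
  [  0.0702    0.0604    1.1658    0.1203    0.1709    0.1346    0.1035    0.1485]
  [  0.1412    0.0921    0.0976    1.0779    0.1620    0.1409    0.0507    0.0670]
  [  0.1366    0.0502    0.1494    0.1319    1.1339    0.0953    0.0707    0.0499]
  [  0.1421    0.1133    0.0985    0.1444    0.1348    1.0682    0.0713    0.0886]
  [  0.0848    0.1070    0.1310    0.0984    0.0764    0.0838    1.0821    0.1099]
  [  0.1139    0.0476    0.0925    0.0876    0.1133    0.0985    0.1103    1.0864]
Total output x = L · d:
  x_0 = 1.0725·77 + 0.1371·13 + 0.1574·73 + 0.1345·37 + 0.1555·63 + 0.0715·82 + 0.0433·49 + 0.0803·61 = 123.5123
  x_1 = 0.1221·77 + 1.1120·13 + 0.0942·73 + 0.1433·37 + 0.1231·63 + 0.1059·82 + 0.0498·49 + 0.0769·61 = 59.6137
  x_2 = 0.0702·77 + 0.0604·13 + 1.1658·73 + 0.1203·37 + 0.1709·63 + 0.1346·82 + 0.1035·49 + 0.1485·61 = 131.6862
  x_3 = 0.1412·77 + 0.0921·13 + 0.0976·73 + 1.0779·37 + 0.1620·63 + 0.1409·82 + 0.0507·49 + 0.0670·61 = 87.4152
  x_4 = 0.1366·77 + 0.0502·13 + 0.1494·73 + 0.1319·37 + 1.1339·63 + 0.0953·82 + 0.0707·49 + 0.0499·61 = 112.7074
  x_5 = 0.1421·77 + 0.1133·13 + 0.0985·73 + 0.1444·37 + 0.1348·63 + 1.0682·82 + 0.0713·49 + 0.0886·61 = 129.9275
  x_6 = 0.0848·77 + 0.1070·13 + 0.1310·73 + 0.0984·37 + 0.0764·63 + 0.0838·82 + 1.0821·49 + 0.1099·61 = 92.5369
  x_7 = 0.1139·77 + 0.0476·13 + 0.0925·73 + 0.0876·37 + 0.1133·63 + 0.0985·82 + 0.1103·49 + 1.0864·61 = 106.2812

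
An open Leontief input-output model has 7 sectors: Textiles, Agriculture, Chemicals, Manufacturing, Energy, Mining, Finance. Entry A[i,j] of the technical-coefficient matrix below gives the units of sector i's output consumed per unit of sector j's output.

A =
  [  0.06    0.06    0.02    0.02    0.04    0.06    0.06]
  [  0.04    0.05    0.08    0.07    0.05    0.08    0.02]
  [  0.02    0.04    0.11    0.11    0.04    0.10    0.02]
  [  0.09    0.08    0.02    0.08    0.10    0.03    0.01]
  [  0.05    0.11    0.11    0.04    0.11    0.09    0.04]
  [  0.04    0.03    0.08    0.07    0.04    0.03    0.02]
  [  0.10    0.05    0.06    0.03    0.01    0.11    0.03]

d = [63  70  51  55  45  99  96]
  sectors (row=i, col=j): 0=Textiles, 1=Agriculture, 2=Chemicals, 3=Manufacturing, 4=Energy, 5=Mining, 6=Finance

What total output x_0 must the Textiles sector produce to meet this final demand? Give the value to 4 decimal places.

Form M = I − A:
  [  0.94   -0.06   -0.02   -0.02   -0.04   -0.06   -0.06]
  [ -0.04    0.95   -0.08   -0.07   -0.05   -0.08   -0.02]
  [ -0.02   -0.04    0.89   -0.11   -0.04   -0.10   -0.02]
  [ -0.09   -0.08   -0.02    0.92   -0.10   -0.03   -0.01]
  [ -0.05   -0.11   -0.11   -0.04    0.89   -0.09   -0.04]
  [ -0.04   -0.03   -0.08   -0.07   -0.04    0.97   -0.02]
  [ -0.10   -0.05   -0.06   -0.03   -0.01   -0.11    0.97]
Leontief inverse L = M⁻¹:
  [  1.0894    0.0902    0.0559    0.0500    0.0674    0.0970    0.0757]
  [  0.0738    1.0884    0.1266    0.1140    0.0889    0.1234    0.0370]
  [  0.0586    0.0828    1.1623    0.1627    0.0848    0.1474    0.0375]
  [  0.1284    0.1262    0.0664    1.1205    0.1455    0.0769    0.0310]
  [  0.0962    0.1655    0.1818    0.1011    1.1645    0.1569    0.0654]
  [  0.0680    0.0619    0.1165    0.1055    0.0719    1.0660    0.0339]
  [  0.1324    0.0831    0.1013    0.0687    0.0414    0.1504    1.0484]
Total output x = L · d:
  x_0 = 1.0894·63 + 0.0902·70 + 0.0559·51 + 0.0500·55 + 0.0674·45 + 0.0970·99 + 0.0757·96 = 100.4437
  x_1 = 0.0738·63 + 1.0884·70 + 0.1266·51 + 0.1140·55 + 0.0889·45 + 0.1234·99 + 0.0370·96 = 113.3328
  x_2 = 0.0586·63 + 0.0828·70 + 1.1623·51 + 0.1627·55 + 0.0848·45 + 0.1474·99 + 0.0375·96 = 99.7260
  x_3 = 0.1284·63 + 0.1262·70 + 0.0664·51 + 1.1205·55 + 0.1455·45 + 0.0769·99 + 0.0310·96 = 99.0726
  x_4 = 0.0962·63 + 0.1655·70 + 0.1818·51 + 0.1011·55 + 1.1645·45 + 0.1569·99 + 0.0654·96 = 106.6924
  x_5 = 0.0680·63 + 0.0619·70 + 0.1165·51 + 0.1055·55 + 0.0719·45 + 1.0660·99 + 0.0339·96 = 132.3802
  x_6 = 0.1324·63 + 0.0831·70 + 0.1013·51 + 0.0687·55 + 0.0414·45 + 0.1504·99 + 1.0484·96 = 140.5108

100.4437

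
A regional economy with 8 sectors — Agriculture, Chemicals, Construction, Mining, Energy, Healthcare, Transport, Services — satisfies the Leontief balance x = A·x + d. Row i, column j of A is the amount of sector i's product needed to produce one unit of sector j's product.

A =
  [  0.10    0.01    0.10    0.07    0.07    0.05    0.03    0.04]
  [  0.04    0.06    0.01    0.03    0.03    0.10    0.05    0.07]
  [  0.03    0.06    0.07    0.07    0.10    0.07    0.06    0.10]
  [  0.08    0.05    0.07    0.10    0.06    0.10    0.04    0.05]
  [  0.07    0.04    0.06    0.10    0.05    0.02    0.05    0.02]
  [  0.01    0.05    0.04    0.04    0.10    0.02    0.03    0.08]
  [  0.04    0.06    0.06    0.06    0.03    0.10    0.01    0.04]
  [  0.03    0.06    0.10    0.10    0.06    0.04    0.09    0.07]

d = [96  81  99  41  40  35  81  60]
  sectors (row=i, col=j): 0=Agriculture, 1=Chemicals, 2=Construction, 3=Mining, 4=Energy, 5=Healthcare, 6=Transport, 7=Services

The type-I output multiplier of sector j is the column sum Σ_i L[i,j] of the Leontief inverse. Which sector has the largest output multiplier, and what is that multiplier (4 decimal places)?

Form M = I − A:
  [  0.90   -0.01   -0.10   -0.07   -0.07   -0.05   -0.03   -0.04]
  [ -0.04    0.94   -0.01   -0.03   -0.03   -0.10   -0.05   -0.07]
  [ -0.03   -0.06    0.93   -0.07   -0.10   -0.07   -0.06   -0.10]
  [ -0.08   -0.05   -0.07    0.90   -0.06   -0.10   -0.04   -0.05]
  [ -0.07   -0.04   -0.06   -0.10    0.95   -0.02   -0.05   -0.02]
  [ -0.01   -0.05   -0.04   -0.04   -0.10    0.98   -0.03   -0.08]
  [ -0.04   -0.06   -0.06   -0.06   -0.03   -0.10    0.99   -0.04]
  [ -0.03   -0.06   -0.10   -0.10   -0.06   -0.04   -0.09    0.93]
Leontief inverse L = M⁻¹:
  [  1.1486    0.0514    0.1619    0.1378    0.1310    0.1032    0.0710    0.0928]
  [  0.0724    1.0955    0.0539    0.0791    0.0753    0.1419    0.0824    0.1130]
  [  0.0808    0.1129    1.1373    0.1483    0.1663    0.1333    0.1102    0.1620]
  [  0.1328    0.0994    0.1366    1.1750    0.1284    0.1626    0.0863    0.1115]
  [  0.1134    0.0768    0.1113    0.1581    1.0993    0.0713    0.0840    0.0645]
  [  0.0446    0.0851    0.0846    0.0935    0.1421    1.0613    0.0648    0.1196]
  [  0.0750    0.0968    0.1057    0.1119    0.0805    0.1445    1.0445    0.0870]
  [  0.0812    0.1131    0.1667    0.1769    0.1256    0.1085    0.1380    1.1327]
Total output x = L · d:
  x_0 = 1.1486·96 + 0.0514·81 + 0.1619·99 + 0.1378·41 + 0.1310·40 + 0.1032·35 + 0.0710·81 + 0.0928·60 = 156.2764
  x_1 = 0.0724·96 + 1.0955·81 + 0.0539·99 + 0.0791·41 + 0.0753·40 + 0.1419·35 + 0.0824·81 + 0.1130·60 = 125.6912
  x_2 = 0.0808·96 + 0.1129·81 + 1.1373·99 + 0.1483·41 + 0.1663·40 + 0.1333·35 + 0.1102·81 + 0.1620·60 = 165.5467
  x_3 = 0.1328·96 + 0.0994·81 + 0.1366·99 + 1.1750·41 + 0.1284·40 + 0.1626·35 + 0.0863·81 + 0.1115·60 = 107.0054
  x_4 = 0.1134·96 + 0.0768·81 + 0.1113·99 + 0.1581·41 + 1.0993·40 + 0.0713·35 + 0.0840·81 + 0.0645·60 = 91.7434
  x_5 = 0.0446·96 + 0.0851·81 + 0.0846·99 + 0.0935·41 + 0.1421·40 + 1.0613·35 + 0.0648·81 + 0.1196·60 = 78.6366
  x_6 = 0.0750·96 + 0.0968·81 + 0.1057·99 + 0.1119·41 + 0.0805·40 + 0.1445·35 + 1.0445·81 + 0.0870·60 = 128.1907
  x_7 = 0.0812·96 + 0.1131·81 + 0.1667·99 + 0.1769·41 + 0.1256·40 + 0.1085·35 + 0.1380·81 + 1.1327·60 = 128.6798
Output multipliers (column sums of L):
  Agriculture: 1.7487
  Chemicals: 1.7310
  Construction: 1.9580
  Mining: 2.0806
  Energy: 1.9485
  Healthcare: 1.9266
  Transport: 1.6812
  Services: 1.8831

Mining (2.0806)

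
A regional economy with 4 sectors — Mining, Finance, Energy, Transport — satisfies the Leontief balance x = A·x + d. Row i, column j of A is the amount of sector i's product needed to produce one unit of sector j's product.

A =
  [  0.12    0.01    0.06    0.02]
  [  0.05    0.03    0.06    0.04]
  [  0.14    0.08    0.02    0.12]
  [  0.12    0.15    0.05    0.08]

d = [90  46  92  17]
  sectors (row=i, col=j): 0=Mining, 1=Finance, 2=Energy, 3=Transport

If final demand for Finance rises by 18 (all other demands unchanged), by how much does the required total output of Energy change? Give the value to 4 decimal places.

1.9941

Form M = I − A:
  [  0.88   -0.01   -0.06   -0.02]
  [ -0.05    0.97   -0.06   -0.04]
  [ -0.14   -0.08    0.98   -0.12]
  [ -0.12   -0.15   -0.05    0.92]
Leontief inverse L = M⁻¹:
  [  1.1543    0.0235    0.0739    0.0358]
  [  0.0786    1.0464    0.0718    0.0566]
  [  0.1926    0.1108    1.0464    0.1455]
  [  0.1738    0.1797    0.0782    1.1088]
Total output x = L · d:
  x_0 = 1.1543·90 + 0.0235·46 + 0.0739·92 + 0.0358·17 = 112.3833
  x_1 = 0.0786·90 + 1.0464·46 + 0.0718·92 + 0.0566·17 = 62.7710
  x_2 = 0.1926·90 + 0.1108·46 + 1.0464·92 + 0.1455·17 = 121.1736
  x_3 = 0.1738·90 + 0.1797·46 + 0.0782·92 + 1.1088·17 = 49.9569
Δx_2 = L[2,1] · Δd_1 = 0.1108 · 18 = 1.9941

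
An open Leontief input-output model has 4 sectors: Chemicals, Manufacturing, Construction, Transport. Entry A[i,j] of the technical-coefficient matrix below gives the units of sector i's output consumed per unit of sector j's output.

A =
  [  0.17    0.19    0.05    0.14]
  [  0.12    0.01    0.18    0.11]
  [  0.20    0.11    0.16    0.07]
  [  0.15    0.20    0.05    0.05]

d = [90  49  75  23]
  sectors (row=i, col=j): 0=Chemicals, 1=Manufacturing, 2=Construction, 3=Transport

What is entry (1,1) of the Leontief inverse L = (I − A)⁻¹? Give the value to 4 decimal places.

Form M = I − A:
  [  0.83   -0.19   -0.05   -0.14]
  [ -0.12    0.99   -0.18   -0.11]
  [ -0.20   -0.11    0.84   -0.07]
  [ -0.15   -0.20   -0.05    0.95]
Leontief inverse L = M⁻¹:
  [  1.3357    0.3243    0.1637    0.2465]
  [  0.2621    1.1284    0.2687    0.1891]
  [  0.3762    0.2502    1.2771    0.1785]
  [  0.2859    0.3019    0.1496    1.1407]
Total output x = L · d:
  x_0 = 1.3357·90 + 0.3243·49 + 0.1637·75 + 0.2465·23 = 154.0471
  x_1 = 0.2621·90 + 1.1284·49 + 0.2687·75 + 0.1891·23 = 103.3773
  x_2 = 0.3762·90 + 0.2502·49 + 1.2771·75 + 0.1785·23 = 145.9996
  x_3 = 0.2859·90 + 0.3019·49 + 0.1496·75 + 1.1407·23 = 77.9816

L[1,1] = 1.1284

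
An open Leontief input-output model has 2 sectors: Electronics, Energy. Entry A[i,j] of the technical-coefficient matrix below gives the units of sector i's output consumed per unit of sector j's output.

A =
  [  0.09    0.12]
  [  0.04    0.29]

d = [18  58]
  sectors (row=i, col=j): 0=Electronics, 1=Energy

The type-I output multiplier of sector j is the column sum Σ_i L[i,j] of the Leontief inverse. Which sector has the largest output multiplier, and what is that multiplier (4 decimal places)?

Form M = I − A:
  [  0.91   -0.12]
  [ -0.04    0.71]
Leontief inverse L = M⁻¹:
  [  1.1071    0.1871]
  [  0.0624    1.4190]
Total output x = L · d:
  x_0 = 1.1071·18 + 0.1871·58 = 30.7812
  x_1 = 0.0624·18 + 1.4190·58 = 83.4243
Output multipliers (column sums of L):
  Electronics: 1.1695
  Energy: 1.6061

Energy (1.6061)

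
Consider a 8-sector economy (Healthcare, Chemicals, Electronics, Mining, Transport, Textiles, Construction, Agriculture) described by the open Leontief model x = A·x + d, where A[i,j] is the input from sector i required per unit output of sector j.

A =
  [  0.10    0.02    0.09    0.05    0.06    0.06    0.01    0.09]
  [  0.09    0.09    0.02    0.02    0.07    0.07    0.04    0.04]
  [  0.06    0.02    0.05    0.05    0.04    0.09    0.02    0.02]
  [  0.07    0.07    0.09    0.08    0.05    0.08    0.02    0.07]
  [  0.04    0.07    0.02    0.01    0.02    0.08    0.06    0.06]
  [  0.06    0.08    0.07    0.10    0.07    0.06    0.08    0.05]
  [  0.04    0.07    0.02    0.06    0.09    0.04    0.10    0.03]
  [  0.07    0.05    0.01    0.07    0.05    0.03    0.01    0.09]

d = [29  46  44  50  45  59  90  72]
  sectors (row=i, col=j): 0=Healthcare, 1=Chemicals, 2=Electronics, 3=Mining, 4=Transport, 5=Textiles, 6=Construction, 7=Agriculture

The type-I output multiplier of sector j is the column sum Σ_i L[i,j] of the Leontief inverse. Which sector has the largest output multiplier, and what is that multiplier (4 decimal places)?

Healthcare (1.9702)

Form M = I − A:
  [  0.90   -0.02   -0.09   -0.05   -0.06   -0.06   -0.01   -0.09]
  [ -0.09    0.91   -0.02   -0.02   -0.07   -0.07   -0.04   -0.04]
  [ -0.06   -0.02    0.95   -0.05   -0.04   -0.09   -0.02   -0.02]
  [ -0.07   -0.07   -0.09    0.92   -0.05   -0.08   -0.02   -0.07]
  [ -0.04   -0.07   -0.02   -0.01    0.98   -0.08   -0.06   -0.06]
  [ -0.06   -0.08   -0.07   -0.10   -0.07    0.94   -0.08   -0.05]
  [ -0.04   -0.07   -0.02   -0.06   -0.09   -0.04    0.90   -0.03]
  [ -0.07   -0.05   -0.01   -0.07   -0.05   -0.03   -0.01    0.91]
Leontief inverse L = M⁻¹:
  [  1.1595    0.0652    0.1336    0.0988    0.1053    0.1153    0.0398    0.1427]
  [  0.1457    1.1381    0.0574    0.0616    0.1156    0.1206    0.0742    0.0871]
  [  0.1037    0.0572    1.0850    0.0885    0.0760    0.1326    0.0473    0.0573]
  [  0.1363    0.1250    0.1382    1.1345    0.1026    0.1429    0.0563    0.1258]
  [  0.0847    0.1109    0.0489    0.0475    1.0597    0.1195    0.0904    0.0974]
  [  0.1291    0.1420    0.1196    0.1568    0.1283    1.1271    0.1238    0.1082]
  [  0.0924    0.1214    0.0554    0.1021    0.1368    0.0914    1.1391    0.0751]
  [  0.1187    0.0899    0.0432    0.1081    0.0871    0.0727    0.0336    1.1347]
Total output x = L · d:
  x_0 = 1.1595·29 + 0.0652·46 + 0.1336·44 + 0.0988·50 + 0.1053·45 + 0.1153·59 + 0.0398·90 + 0.1427·72 = 72.8345
  x_1 = 0.1457·29 + 1.1381·46 + 0.0574·44 + 0.0616·50 + 0.1156·45 + 0.1206·59 + 0.0742·90 + 0.0871·72 = 87.4507
  x_2 = 0.1037·29 + 0.0572·46 + 1.0850·44 + 0.0885·50 + 0.0760·45 + 0.1326·59 + 0.0473·90 + 0.0573·72 = 77.4278
  x_3 = 0.1363·29 + 0.1250·46 + 0.1382·44 + 1.1345·50 + 0.1026·45 + 0.1429·59 + 0.0563·90 + 0.1258·72 = 99.6809
  x_4 = 0.0847·29 + 0.1109·46 + 0.0489·44 + 0.0475·50 + 1.0597·45 + 0.1195·59 + 0.0904·90 + 0.0974·72 = 81.9724
  x_5 = 0.1291·29 + 0.1420·46 + 0.1196·44 + 0.1568·50 + 0.1283·45 + 1.1271·59 + 0.1238·90 + 0.1082·72 = 114.5809
  x_6 = 0.0924·29 + 0.1214·46 + 0.0554·44 + 0.1021·50 + 0.1368·45 + 0.0914·59 + 1.1391·90 + 0.0751·72 = 135.2884
  x_7 = 0.1187·29 + 0.0899·46 + 0.0432·44 + 0.1081·50 + 0.0871·45 + 0.0727·59 + 0.0336·90 + 1.1347·72 = 107.8152
Output multipliers (column sums of L):
  Healthcare: 1.9702
  Chemicals: 1.8497
  Electronics: 1.6813
  Mining: 1.7980
  Transport: 1.8114
  Textiles: 1.9221
  Construction: 1.6045
  Agriculture: 1.8283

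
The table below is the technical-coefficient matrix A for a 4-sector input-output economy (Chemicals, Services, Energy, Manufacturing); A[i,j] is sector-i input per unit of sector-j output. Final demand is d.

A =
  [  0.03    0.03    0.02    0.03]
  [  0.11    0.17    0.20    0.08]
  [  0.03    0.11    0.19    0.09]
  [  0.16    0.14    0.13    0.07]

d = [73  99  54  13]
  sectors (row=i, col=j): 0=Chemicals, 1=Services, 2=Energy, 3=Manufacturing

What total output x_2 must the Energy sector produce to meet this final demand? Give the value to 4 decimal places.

99.0075

Form M = I − A:
  [  0.97   -0.03   -0.02   -0.03]
  [ -0.11    0.83   -0.20   -0.08]
  [ -0.03   -0.11    0.81   -0.09]
  [ -0.16   -0.14   -0.13    0.93]
Leontief inverse L = M⁻¹:
  [  1.0451    0.0509    0.0452    0.0425]
  [  0.1808    1.2823    0.3451    0.1495]
  [  0.0876    0.2016    1.3101    0.1469]
  [  0.2193    0.2300    0.2429    1.1256]
Total output x = L · d:
  x_0 = 1.0451·73 + 0.0509·99 + 0.0452·54 + 0.0425·13 = 84.3273
  x_1 = 0.1808·73 + 1.2823·99 + 0.3451·54 + 0.1495·13 = 160.7219
  x_2 = 0.0876·73 + 0.2016·99 + 1.3101·54 + 0.1469·13 = 99.0075
  x_3 = 0.2193·73 + 0.2300·99 + 0.2429·54 + 1.1256·13 = 66.5209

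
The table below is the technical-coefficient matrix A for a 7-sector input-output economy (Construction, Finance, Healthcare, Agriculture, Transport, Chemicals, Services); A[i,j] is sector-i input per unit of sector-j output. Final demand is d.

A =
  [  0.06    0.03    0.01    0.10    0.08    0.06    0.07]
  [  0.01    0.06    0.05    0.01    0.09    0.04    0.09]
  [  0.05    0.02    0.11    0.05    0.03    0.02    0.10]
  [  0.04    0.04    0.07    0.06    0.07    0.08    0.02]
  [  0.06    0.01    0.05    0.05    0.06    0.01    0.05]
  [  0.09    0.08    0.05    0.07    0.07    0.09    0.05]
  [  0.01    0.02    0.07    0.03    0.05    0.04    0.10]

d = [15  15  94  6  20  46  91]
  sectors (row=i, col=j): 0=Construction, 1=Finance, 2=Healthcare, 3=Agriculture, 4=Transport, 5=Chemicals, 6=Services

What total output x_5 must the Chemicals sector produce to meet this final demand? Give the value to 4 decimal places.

77.0990

Form M = I − A:
  [  0.94   -0.03   -0.01   -0.10   -0.08   -0.06   -0.07]
  [ -0.01    0.94   -0.05   -0.01   -0.09   -0.04   -0.09]
  [ -0.05   -0.02    0.89   -0.05   -0.03   -0.02   -0.10]
  [ -0.04   -0.04   -0.07    0.94   -0.07   -0.08   -0.02]
  [ -0.06   -0.01   -0.05   -0.05    0.94   -0.01   -0.05]
  [ -0.09   -0.08   -0.05   -0.07   -0.07    0.91   -0.05]
  [ -0.01   -0.02   -0.07   -0.03   -0.05   -0.04    0.90]
Leontief inverse L = M⁻¹:
  [  1.0906    0.0532    0.0467    0.1361    0.1224    0.0934    0.1103]
  [  0.0325    1.0775    0.0842    0.0347    0.1227    0.0615    0.1306]
  [  0.0751    0.0380    1.1506    0.0811    0.0640    0.0461    0.1454]
  [  0.0710    0.0629    0.1073    1.0936    0.1083    0.1098    0.0601]
  [  0.0808    0.0233    0.0773    0.0756    1.0876    0.0302    0.0810]
  [  0.1282    0.1107    0.0952    0.1139    0.1227    1.1302    0.1038]
  [  0.0312    0.0358    0.1040    0.0543    0.0785    0.0616    1.1377]
Total output x = L · d:
  x_0 = 1.0906·15 + 0.0532·15 + 0.0467·94 + 0.1361·6 + 0.1224·20 + 0.0934·46 + 0.1103·91 = 39.1542
  x_1 = 0.0325·15 + 1.0775·15 + 0.0842·94 + 0.0347·6 + 0.1227·20 + 0.0615·46 + 0.1306·91 = 41.9493
  x_2 = 0.0751·15 + 0.0380·15 + 1.1506·94 + 0.0811·6 + 0.0640·20 + 0.0461·46 + 0.1454·91 = 126.9702
  x_3 = 0.0710·15 + 0.0629·15 + 0.1073·94 + 1.0936·6 + 0.1083·20 + 0.1098·46 + 0.0601·91 = 31.3472
  x_4 = 0.0808·15 + 0.0233·15 + 0.0773·94 + 0.0756·6 + 1.0876·20 + 0.0302·46 + 0.0810·91 = 39.7951
  x_5 = 0.1282·15 + 0.1107·15 + 0.0952·94 + 0.1139·6 + 0.1227·20 + 1.1302·46 + 0.1038·91 = 77.0990
  x_6 = 0.0312·15 + 0.0358·15 + 0.1040·94 + 0.0543·6 + 0.0785·20 + 0.0616·46 + 1.1377·91 = 119.0362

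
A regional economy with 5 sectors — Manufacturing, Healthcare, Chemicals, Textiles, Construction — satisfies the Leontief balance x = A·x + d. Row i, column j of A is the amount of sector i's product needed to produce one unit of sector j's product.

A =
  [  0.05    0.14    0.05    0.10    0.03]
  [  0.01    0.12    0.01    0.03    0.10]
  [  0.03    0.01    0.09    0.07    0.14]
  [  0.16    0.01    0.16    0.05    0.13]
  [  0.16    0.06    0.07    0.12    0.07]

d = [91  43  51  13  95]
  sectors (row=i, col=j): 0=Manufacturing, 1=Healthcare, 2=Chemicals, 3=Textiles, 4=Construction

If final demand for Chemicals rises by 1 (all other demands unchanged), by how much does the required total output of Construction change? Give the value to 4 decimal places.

Form M = I − A:
  [  0.95   -0.14   -0.05   -0.10   -0.03]
  [ -0.01    0.88   -0.01   -0.03   -0.10]
  [ -0.03   -0.01    0.91   -0.07   -0.14]
  [ -0.16   -0.01   -0.16    0.95   -0.13]
  [ -0.16   -0.06   -0.07   -0.12    0.93]
Leontief inverse L = M⁻¹:
  [  1.0959    0.1830    0.0935    0.1392    0.0886]
  [  0.0473    1.1545    0.0369    0.0618    0.1399]
  [  0.0896    0.0419    1.1404    0.1195    0.1958]
  [  0.2314    0.0661    0.2265    1.1217    0.2055]
  [  0.2282    0.1177    0.1335    0.1817    1.1408]
Total output x = L · d:
  x_0 = 1.0959·91 + 0.1830·43 + 0.0935·51 + 0.1392·13 + 0.0886·95 = 122.5877
  x_1 = 0.0473·91 + 1.1545·43 + 0.0369·51 + 0.0618·13 + 0.1399·95 = 69.9227
  x_2 = 0.0896·91 + 0.0419·43 + 1.1404·51 + 0.1195·13 + 0.1958·95 = 88.2606
  x_3 = 0.2314·91 + 0.0661·43 + 0.2265·51 + 1.1217·13 + 0.2055·95 = 69.5505
  x_4 = 0.2282·91 + 0.1177·43 + 0.1335·51 + 0.1817·13 + 1.1408·95 = 143.3696
Δx_4 = L[4,2] · Δd_2 = 0.1335 · 1 = 0.1335

0.1335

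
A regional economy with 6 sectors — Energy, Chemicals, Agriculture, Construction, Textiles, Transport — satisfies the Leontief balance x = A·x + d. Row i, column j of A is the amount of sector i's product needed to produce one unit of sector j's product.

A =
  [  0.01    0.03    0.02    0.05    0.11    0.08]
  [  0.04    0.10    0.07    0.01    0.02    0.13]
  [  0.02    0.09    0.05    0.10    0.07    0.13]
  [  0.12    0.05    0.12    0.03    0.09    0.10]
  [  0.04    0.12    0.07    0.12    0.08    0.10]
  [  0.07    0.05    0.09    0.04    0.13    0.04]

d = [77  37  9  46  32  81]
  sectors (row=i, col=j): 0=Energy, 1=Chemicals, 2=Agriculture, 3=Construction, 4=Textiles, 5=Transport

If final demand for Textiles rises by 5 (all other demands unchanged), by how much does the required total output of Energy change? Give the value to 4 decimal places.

Form M = I − A:
  [  0.99   -0.03   -0.02   -0.05   -0.11   -0.08]
  [ -0.04    0.90   -0.07   -0.01   -0.02   -0.13]
  [ -0.02   -0.09    0.95   -0.10   -0.07   -0.13]
  [ -0.12   -0.05   -0.12    0.97   -0.09   -0.10]
  [ -0.04   -0.12   -0.07   -0.12    0.92   -0.10]
  [ -0.07   -0.05   -0.09   -0.04   -0.13    0.96]
Leontief inverse L = M⁻¹:
  [  1.0403    0.0739    0.0621    0.0857    0.1575    0.1304]
  [  0.0704    1.1477    0.1149    0.0442    0.0731    0.1891]
  [  0.0665    0.1517    1.1134    0.1455    0.1394    0.2065]
  [  0.1599    0.1162    0.1790    1.0871    0.1676    0.1840]
  [  0.0917    0.1916    0.1411    0.1722    1.1567    0.1911]
  [  0.1048    0.1102    0.1415    0.0908    0.1920    1.1139]
Total output x = L · d:
  x_0 = 1.0403·77 + 0.0739·37 + 0.0621·9 + 0.0857·46 + 0.1575·32 + 0.1304·81 = 102.9451
  x_1 = 0.0704·77 + 1.1477·37 + 0.1149·9 + 0.0442·46 + 0.0731·32 + 0.1891·81 = 68.6007
  x_2 = 0.0665·77 + 0.1517·37 + 1.1134·9 + 0.1455·46 + 0.1394·32 + 0.2065·81 = 48.6397
  x_3 = 0.1599·77 + 0.1162·37 + 0.1790·9 + 1.0871·46 + 0.1676·32 + 0.1840·81 = 88.4978
  x_4 = 0.0917·77 + 0.1916·37 + 0.1411·9 + 0.1722·46 + 1.1567·32 + 0.1911·81 = 75.8387
  x_5 = 0.1048·77 + 0.1102·37 + 0.1415·9 + 0.0908·46 + 0.1920·32 + 1.1139·81 = 113.9716
Δx_0 = L[0,4] · Δd_4 = 0.1575 · 5 = 0.7877

0.7877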